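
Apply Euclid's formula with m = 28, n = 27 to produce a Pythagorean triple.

a = m² - n² = 28² - 27² = 784 - 729 = 55
b = 2mn = 2·28·27 = 1512
c = m² + n² = 784 + 729 = 1513
Verify: 55² + 1512² = 3025 + 2286144 = 2289169 = 1513² ✓

(55, 1512, 1513)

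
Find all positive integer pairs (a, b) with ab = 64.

The positive divisors of 64 are: 1, 2, 4, 8, 16, 32, 64.
Each divisor d gives the pair (d, 64/d):
(1, 64), (2, 32), (4, 16), (8, 8), (16, 4), (32, 2), (64, 1)

(1, 64), (2, 32), (4, 16), (8, 8), (16, 4), (32, 2), (64, 1)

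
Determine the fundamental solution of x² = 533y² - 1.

We need x² = 533y² - 1. Try successive y:
y = 1: x² = 533·1² - 1 = 532, not a perfect square
y = 2: x² = 533·2² - 1 = 2131, not a perfect square
y = 3: x² = 533·3² - 1 = 4796, not a perfect square
...
y = 265: x² = 533·265² - 1 = 37429924 = 6118² ✓
Check: 6118² - 533·265² = 37429924 - 37429925 = -1 ✓

x = 6118, y = 265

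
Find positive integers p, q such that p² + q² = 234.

Search for p with 234 - p² a perfect square.
p = 3: 234 - 3² = 234 - 9 = 225 = 15² ✓
So p = 3, q = 15.

p = 3, q = 15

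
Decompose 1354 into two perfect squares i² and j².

We need to find integers i, j > 0 such that i² + j² = 1354.
Trying i = 25: j² = 1354 - 25² = 1354 - 625 = 729
j = 27
Check: 25² + 27² = 625 + 729 = 1354 ✓

1354 = 25² + 27²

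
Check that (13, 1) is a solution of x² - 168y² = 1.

Compute x² = 13² = 169
Compute 168y² = 168·1² = 168·1 = 168
x² - 168y² = 169 - 168 = 1
Since this equals 1, (13, 1) is a solution.

Yes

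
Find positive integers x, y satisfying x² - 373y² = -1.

We need x² = 373y² - 1. Try successive y:
y = 1: x² = 373·1² - 1 = 372, not a perfect square
y = 2: x² = 373·2² - 1 = 1491, not a perfect square
y = 3: x² = 373·3² - 1 = 3356, not a perfect square
...
y = 265: x² = 373·265² - 1 = 26193924 = 5118² ✓
Check: 5118² - 373·265² = 26193924 - 26193925 = -1 ✓

x = 5118, y = 265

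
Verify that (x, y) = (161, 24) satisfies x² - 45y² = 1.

Compute x² = 161² = 25921
Compute 45y² = 45·24² = 45·576 = 25920
x² - 45y² = 25921 - 25920 = 1
Since this equals 1, (161, 24) is a solution.

Yes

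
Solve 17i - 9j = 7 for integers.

Step 1: Check solvability.
gcd(17, 9) = 1
Since 1 divides 7, solutions exist.

Step 2: Apply extended Euclidean algorithm to find gcd.
We find integers such that 17*x0 + 9*y0 = 1

Step 3: Scale the particular solution.
Multiply by 7/1 = 7:
i = -7, j = -14

Step 4: Verify.
17*(-7) - 9*(-14) = 7 = 7 ✓

i = -7, j = -14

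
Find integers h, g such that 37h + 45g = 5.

Step 1: Check solvability.
gcd(37, 45) = 1
Since 1 divides 5, solutions exist.

Step 2: Apply extended Euclidean algorithm to find gcd.
We find integers such that 37*x0 + 45*y0 = 1

Step 3: Scale the particular solution.
Multiply by 5/1 = 5:
h = -85, g = 70

Step 4: Verify.
37*(-85) + 45*(70) = 5 = 5 ✓

h = -85, g = 70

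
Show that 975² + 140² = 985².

Compute a² + b² = 975² + 140² = 950625 + 19600 = 970225
Compute c² = 985² = 970225
Since 970225 = 970225, confirmed.

Yes, it is a Pythagorean triple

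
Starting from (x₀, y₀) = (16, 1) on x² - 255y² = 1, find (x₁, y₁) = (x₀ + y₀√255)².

Solutions to x² - Dy² = 1 are generated by powers of (x₀ + y₀√D).
The next solution satisfies x₁ + y₁√255 = (x₀ + y₀√255)², giving:
x₁ = x₀² + 255y₀² = 16² + 255·1² = 256 + 255 = 511
y₁ = 2x₀y₀ = 2·16·1 = 32

Verify: 511² - 255·32² = 261121 - 261120 = 1 ✓

x = 511, y = 32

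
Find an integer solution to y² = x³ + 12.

Try small integer x values and check whether x³ + 12 is a perfect square.
x = 13: x³ + 12 = 13³ + 12 = 2197 + 12 = 2209
Is 2209 a perfect square? 47² = 2209 ✓
So (x, y) = (13, -47) is a solution.

x = 13, y = -47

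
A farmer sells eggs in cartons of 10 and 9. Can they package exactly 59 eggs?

We need non-negative a, b with 10a + 9b = 59.
gcd(10, 9) = 1 divides 59.
Try a = 5: 9b = 59 - 50 = 9, so b = 1.
One way: 5 cartons of 10 and 1 cartons of 9.

Yes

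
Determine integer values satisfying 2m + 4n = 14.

Step 1: Check solvability.
gcd(2, 4) = 2
Since 2 divides 14, solutions exist.

Step 2: Apply extended Euclidean algorithm to find gcd.
We find integers such that 2*x0 + 4*y0 = 2

Step 3: Scale the particular solution.
Multiply by 14/2 = 7:
m = 7, n = 0

Step 4: Verify.
2*(7) + 4*(0) = 14 = 14 ✓

m = 7, n = 0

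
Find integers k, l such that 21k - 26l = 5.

Step 1: Check solvability.
gcd(21, 26) = 1
Since 1 divides 5, solutions exist.

Step 2: Apply extended Euclidean algorithm to find gcd.
We find integers such that 21*x0 + 26*y0 = 1

Step 3: Scale the particular solution.
Multiply by 5/1 = 5:
k = 25, l = 20

Step 4: Verify.
21*(25) - 26*(20) = 5 = 5 ✓

k = 25, l = 20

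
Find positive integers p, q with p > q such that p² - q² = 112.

Factor: p² - q² = (p+q)(p-q) = 112.
We need two factors of 112 with the same parity.
Use p+q = 56 and p-q = 2 (product 56·2 = 112).
Adding: 2p = 58, so p = 29.
Subtracting: 2q = 54, so q = 27.
Check: 29² - 27² = 841 - 729 = 112 ✓

p = 29, q = 27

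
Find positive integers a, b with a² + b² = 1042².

We need a² + b² = 1042² = 1085764.
Trying: 558² + 880² = 311364 + 774400 = 1085764 ✓

(558, 880, 1042)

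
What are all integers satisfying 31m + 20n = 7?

Step 1: Compute gcd(31, 20) = 1.
Since 1 divides 7, solutions exist.

Step 2: Find a particular solution using extended Euclidean algorithm.
We get m₀ = -63, n₀ = 98.
Check: 31*-63 + 20*98 = 7 = 7 ✓

Step 3: Write the general solution.
m = -63 + (20/1)t = -63 + 20t
n = 98 - (31/1)t = 98 - 31t
for any integer t.

m = -63 + 20t, n = 98 - 31t for integer t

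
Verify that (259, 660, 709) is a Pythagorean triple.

Compute a² + b² = 259² + 660² = 67081 + 435600 = 502681
Compute c² = 709² = 502681
Since 502681 = 502681, confirmed.

Yes, it is a Pythagorean triple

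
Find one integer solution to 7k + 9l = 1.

Step 1: Check solvability.
gcd(7, 9) = 1
Since 1 divides 1, solutions exist.

Step 2: Apply extended Euclidean algorithm to find gcd.
We find integers such that 7*x0 + 9*y0 = 1

Step 3: Scale the particular solution.
Multiply by 1/1 = 1:
k = 4, l = -3

Step 4: Verify.
7*(4) + 9*(-3) = 1 = 1 ✓

k = 4, l = -3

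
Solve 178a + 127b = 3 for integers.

Step 1: Check solvability.
gcd(178, 127) = 1
Since 1 divides 3, solutions exist.

Step 2: Apply extended Euclidean algorithm to find gcd.
We find integers such that 178*x0 + 127*y0 = 1

Step 3: Scale the particular solution.
Multiply by 3/1 = 3:
a = 15, b = -21

Step 4: Verify.
178*(15) + 127*(-21) = 3 = 3 ✓

a = 15, b = -21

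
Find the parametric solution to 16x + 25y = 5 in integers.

Step 1: Compute gcd(16, 25) = 1.
Since 1 divides 5, solutions exist.

Step 2: Find a particular solution using extended Euclidean algorithm.
We get x₀ = 55, y₀ = -35.
Check: 16*55 + 25*-35 = 5 = 5 ✓

Step 3: Write the general solution.
x = 55 + (25/1)t = 55 + 25t
y = -35 - (16/1)t = -35 - 16t
for any integer t.

x = 55 + 25t, y = -35 - 16t for integer t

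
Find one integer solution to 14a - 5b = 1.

Step 1: Check solvability.
gcd(14, 5) = 1
Since 1 divides 1, solutions exist.

Step 2: Apply extended Euclidean algorithm to find gcd.
We find integers such that 14*x0 + 5*y0 = 1

Step 3: Scale the particular solution.
Multiply by 1/1 = 1:
a = -1, b = -3

Step 4: Verify.
14*(-1) - 5*(-3) = 1 = 1 ✓

a = -1, b = -3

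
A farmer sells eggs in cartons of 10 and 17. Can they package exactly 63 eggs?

We need non-negative a, b with 10a + 17b = 63.
gcd(10, 17) = 1 divides 63, but no a in [0, 6] gives non-negative b.

No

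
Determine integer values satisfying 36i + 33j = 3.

Step 1: Check solvability.
gcd(36, 33) = 3
Since 3 divides 3, solutions exist.

Step 2: Apply extended Euclidean algorithm to find gcd.
We find integers such that 36*x0 + 33*y0 = 3

Step 3: Scale the particular solution.
Multiply by 3/3 = 1:
i = 1, j = -1

Step 4: Verify.
36*(1) + 33*(-1) = 3 = 3 ✓

i = 1, j = -1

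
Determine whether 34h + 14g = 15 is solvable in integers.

Step 1: Compute gcd(34, 14).
gcd(34, 14) = 2

Step 2: Check divisibility.
Does 2 divide 15? 15 = 2 x 7 + 1, so no.

By the theorem on linear Diophantine equations, 34h + 14g = 15 has integer solutions if and only if gcd(34, 14) divides 15. Since 2 does not divide 15, no solutions exist.

No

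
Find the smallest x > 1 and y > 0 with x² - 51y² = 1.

We seek the smallest positive integers (x, y) with x² - 51y² = 1, i.e., x² = 51y² + 1.
Try successive y values:
y = 1: x² = 51·1² + 1 = 52, not a perfect square
y = 2: x² = 51·2² + 1 = 205, not a perfect square
y = 3: x² = 51·3² + 1 = 460, not a perfect square
... continuing the search (or via continued fractions) ...
y = 7: x² = 51·7² + 1 = 2500, x = 50 ✓

Verify: 50² - 51·7² = 2500 - 2499 = 1 ✓

x = 50, y = 7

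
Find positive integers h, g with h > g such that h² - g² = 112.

Factor: h² - g² = (h+g)(h-g) = 112.
We need two factors of 112 with the same parity.
Use h+g = 56 and h-g = 2 (product 56·2 = 112).
Adding: 2h = 58, so h = 29.
Subtracting: 2g = 54, so g = 27.
Check: 29² - 27² = 841 - 729 = 112 ✓

h = 29, g = 27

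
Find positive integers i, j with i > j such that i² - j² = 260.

Factor: i² - j² = (i+j)(i-j) = 260.
We need two factors of 260 with the same parity.
Use i+j = 130 and i-j = 2 (product 130·2 = 260).
Adding: 2i = 132, so i = 66.
Subtracting: 2j = 128, so j = 64.
Check: 66² - 64² = 4356 - 4096 = 260 ✓

i = 66, j = 64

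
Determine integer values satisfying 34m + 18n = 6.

Step 1: Check solvability.
gcd(34, 18) = 2
Since 2 divides 6, solutions exist.

Step 2: Apply extended Euclidean algorithm to find gcd.
We find integers such that 34*x0 + 18*y0 = 2

Step 3: Scale the particular solution.
Multiply by 6/2 = 3:
m = -3, n = 6

Step 4: Verify.
34*(-3) + 18*(6) = 6 = 6 ✓

m = -3, n = 6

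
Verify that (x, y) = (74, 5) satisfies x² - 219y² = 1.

Compute x² = 74² = 5476
Compute 219y² = 219·5² = 219·25 = 5475
x² - 219y² = 5476 - 5475 = 1
Since this equals 1, (74, 5) is a solution.

Yes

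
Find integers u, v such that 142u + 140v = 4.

Step 1: Check solvability.
gcd(142, 140) = 2
Since 2 divides 4, solutions exist.

Step 2: Apply extended Euclidean algorithm to find gcd.
We find integers such that 142*x0 + 140*y0 = 2

Step 3: Scale the particular solution.
Multiply by 4/2 = 2:
u = 2, v = -2

Step 4: Verify.
142*(2) + 140*(-2) = 4 = 4 ✓

u = 2, v = -2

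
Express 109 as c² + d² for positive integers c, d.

We need to find integers c, d > 0 such that c² + d² = 109.
Trying c = 3: d² = 109 - 3² = 109 - 9 = 100
d = 10
Check: 3² + 10² = 9 + 100 = 109 ✓

109 = 3² + 10²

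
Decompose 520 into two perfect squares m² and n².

We need to find integers m, n > 0 such that m² + n² = 520.
Trying m = 6: n² = 520 - 6² = 520 - 36 = 484
n = 22
Check: 6² + 22² = 36 + 484 = 520 ✓

520 = 6² + 22²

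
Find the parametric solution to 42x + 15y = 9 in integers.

Step 1: Compute gcd(42, 15) = 3.
Since 3 divides 9, solutions exist.

Step 2: Find a particular solution using extended Euclidean algorithm.
We get x₀ = -3, y₀ = 9.
Check: 42*-3 + 15*9 = 9 = 9 ✓

Step 3: Write the general solution.
x = -3 + (15/3)t = -3 + 5t
y = 9 - (42/3)t = 9 - 14t
for any integer t.

x = -3 + 5t, y = 9 - 14t for integer t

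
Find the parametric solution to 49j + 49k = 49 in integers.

Step 1: Compute gcd(49, 49) = 49.
Since 49 divides 49, solutions exist.

Step 2: Find a particular solution using extended Euclidean algorithm.
We get j₀ = 0, k₀ = 1.
Check: 49*0 + 49*1 = 49 = 49 ✓

Step 3: Write the general solution.
j = 0 + (49/49)t = 0 + 1t
k = 1 - (49/49)t = 1 - 1t
for any integer t.

j = 0 + 1t, k = 1 - 1t for integer t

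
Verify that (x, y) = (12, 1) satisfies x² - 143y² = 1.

Compute x² = 12² = 144
Compute 143y² = 143·1² = 143·1 = 143
x² - 143y² = 144 - 143 = 1
Since this equals 1, (12, 1) is a solution.

Yes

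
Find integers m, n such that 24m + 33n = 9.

Step 1: Check solvability.
gcd(24, 33) = 3
Since 3 divides 9, solutions exist.

Step 2: Apply extended Euclidean algorithm to find gcd.
We find integers such that 24*x0 + 33*y0 = 3

Step 3: Scale the particular solution.
Multiply by 9/3 = 3:
m = -12, n = 9

Step 4: Verify.
24*(-12) + 33*(9) = 9 = 9 ✓

m = -12, n = 9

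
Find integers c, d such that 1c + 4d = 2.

Step 1: Check solvability.
gcd(1, 4) = 1
Since 1 divides 2, solutions exist.

Step 2: Apply extended Euclidean algorithm to find gcd.
We find integers such that 1*x0 + 4*y0 = 1

Step 3: Scale the particular solution.
Multiply by 2/1 = 2:
c = 2, d = 0

Step 4: Verify.
1*(2) + 4*(0) = 2 = 2 ✓

c = 2, d = 0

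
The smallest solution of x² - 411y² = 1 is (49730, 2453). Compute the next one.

Solutions to x² - Dy² = 1 are generated by powers of (x₀ + y₀√D).
The next solution satisfies x₁ + y₁√411 = (x₀ + y₀√411)², giving:
x₁ = x₀² + 411y₀² = 49730² + 411·2453² = 2473072900 + 2473072899 = 4946145799
y₁ = 2x₀y₀ = 2·49730·2453 = 243975380

Verify: 4946145799² - 411·243975380² = 24464358264965348401 - 24464358264965348400 = 1 ✓

x = 4946145799, y = 243975380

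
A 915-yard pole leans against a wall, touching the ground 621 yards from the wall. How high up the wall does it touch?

The ladder, wall, and ground form a right triangle with hypotenuse 915 and one leg 621.
By the Pythagorean theorem: h² = 915² - 621² = 837225 - 385641 = 451584
h = √451584 = 672 yards

672 yards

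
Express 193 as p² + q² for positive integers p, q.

We need to find integers p, q > 0 such that p² + q² = 193.
Trying p = 7: q² = 193 - 7² = 193 - 49 = 144
q = 12
Check: 7² + 12² = 49 + 144 = 193 ✓

193 = 7² + 12²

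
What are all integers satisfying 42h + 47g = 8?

Step 1: Compute gcd(42, 47) = 1.
Since 1 divides 8, solutions exist.

Step 2: Find a particular solution using extended Euclidean algorithm.
We get h₀ = -152, g₀ = 136.
Check: 42*-152 + 47*136 = 8 = 8 ✓

Step 3: Write the general solution.
h = -152 + (47/1)t = -152 + 47t
g = 136 - (42/1)t = 136 - 42t
for any integer t.

h = -152 + 47t, g = 136 - 42t for integer t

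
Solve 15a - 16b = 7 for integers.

Step 1: Check solvability.
gcd(15, 16) = 1
Since 1 divides 7, solutions exist.

Step 2: Apply extended Euclidean algorithm to find gcd.
We find integers such that 15*x0 + 16*y0 = 1

Step 3: Scale the particular solution.
Multiply by 7/1 = 7:
a = -7, b = -7

Step 4: Verify.
15*(-7) - 16*(-7) = 7 = 7 ✓

a = -7, b = -7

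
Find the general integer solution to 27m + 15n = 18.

Step 1: Compute gcd(27, 15) = 3.
Since 3 divides 18, solutions exist.

Step 2: Find a particular solution using extended Euclidean algorithm.
We get m₀ = -6, n₀ = 12.
Check: 27*-6 + 15*12 = 18 = 18 ✓

Step 3: Write the general solution.
m = -6 + (15/3)t = -6 + 5t
n = 12 - (27/3)t = 12 - 9t
for any integer t.

m = -6 + 5t, n = 12 - 9t for integer t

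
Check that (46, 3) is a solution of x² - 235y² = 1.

Compute x² = 46² = 2116
Compute 235y² = 235·3² = 235·9 = 2115
x² - 235y² = 2116 - 2115 = 1
Since this equals 1, (46, 3) is a solution.

Yes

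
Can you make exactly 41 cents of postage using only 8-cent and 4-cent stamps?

We need non-negative x, y with 8x + 4y = 41.
gcd(8, 4) = 4, and 4 does not divide 41.
No integer solutions exist, so certainly no non-negative ones.

No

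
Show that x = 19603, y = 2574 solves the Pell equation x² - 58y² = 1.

Compute x² = 19603² = 384277609
Compute 58y² = 58·2574² = 58·6625476 = 384277608
x² - 58y² = 384277609 - 384277608 = 1
Since this equals 1, (19603, 2574) is a solution.

Yes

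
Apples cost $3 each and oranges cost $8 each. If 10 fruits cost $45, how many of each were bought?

Let a = apples, o = oranges.
a + o = 10
3a + 8o = 45
Substitute o = 10 - a:
3a + 8(10 - a) = 45
(3 - 8)a = 45 - 80
-5a = -35
a = 7, o = 10 - 7 = 3

Apples: 7, Oranges: 3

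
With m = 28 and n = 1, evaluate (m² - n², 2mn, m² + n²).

a = m² - n² = 784 - 1 = 783
b = 2mn = 2·28·1 = 56
c = m² + n² = 784 + 1 = 785
Verify: 783² + 56² = 613089 + 3136 = 616225 = 785² ✓

(783, 56, 785)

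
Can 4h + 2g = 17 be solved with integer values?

Step 1: Compute gcd(4, 2).
gcd(4, 2) = 2

Step 2: Check divisibility.
Does 2 divide 17? 17 = 2 x 8 + 1, so no.

By the theorem on linear Diophantine equations, 4h + 2g = 17 has integer solutions if and only if gcd(4, 2) divides 17. Since 2 does not divide 17, no solutions exist.

No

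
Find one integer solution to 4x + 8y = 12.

Step 1: Check solvability.
gcd(4, 8) = 4
Since 4 divides 12, solutions exist.

Step 2: Apply extended Euclidean algorithm to find gcd.
We find integers such that 4*x0 + 8*y0 = 4

Step 3: Scale the particular solution.
Multiply by 12/4 = 3:
x = 3, y = 0

Step 4: Verify.
4*(3) + 8*(0) = 12 = 12 ✓

x = 3, y = 0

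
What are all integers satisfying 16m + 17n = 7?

Step 1: Compute gcd(16, 17) = 1.
Since 1 divides 7, solutions exist.

Step 2: Find a particular solution using extended Euclidean algorithm.
We get m₀ = -7, n₀ = 7.
Check: 16*-7 + 17*7 = 7 = 7 ✓

Step 3: Write the general solution.
m = -7 + (17/1)t = -7 + 17t
n = 7 - (16/1)t = 7 - 16t
for any integer t.

m = -7 + 17t, n = 7 - 16t for integer t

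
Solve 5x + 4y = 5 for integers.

Step 1: Check solvability.
gcd(5, 4) = 1
Since 1 divides 5, solutions exist.

Step 2: Apply extended Euclidean algorithm to find gcd.
We find integers such that 5*x0 + 4*y0 = 1

Step 3: Scale the particular solution.
Multiply by 5/1 = 5:
x = 5, y = -5

Step 4: Verify.
5*(5) + 4*(-5) = 5 = 5 ✓

x = 5, y = -5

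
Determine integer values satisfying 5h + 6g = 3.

Step 1: Check solvability.
gcd(5, 6) = 1
Since 1 divides 3, solutions exist.

Step 2: Apply extended Euclidean algorithm to find gcd.
We find integers such that 5*x0 + 6*y0 = 1

Step 3: Scale the particular solution.
Multiply by 3/1 = 3:
h = -3, g = 3

Step 4: Verify.
5*(-3) + 6*(3) = 3 = 3 ✓

h = -3, g = 3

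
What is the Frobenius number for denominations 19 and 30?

For two coprime denominations a and b, the Frobenius number (largest value not representable as a non-negative combination) is ab - a - b.
Here gcd(19, 30) = 1, so they are coprime.
F(19, 30) = 19·30 - 19 - 30 = 570 - 49 = 521

521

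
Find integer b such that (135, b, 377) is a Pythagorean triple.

b² = c² - a² = 377² - 135² = 142129 - 18225 = 123904
b = sqrt(123904) = 352

352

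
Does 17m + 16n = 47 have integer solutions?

Step 1: Compute gcd(17, 16).
gcd(17, 16) = 1

Step 2: Check divisibility.
Does 1 divide 47? 47 = 1 x 47, so yes.

By the theorem on linear Diophantine equations, 17m + 16n = 47 has integer solutions if and only if gcd(17, 16) divides 47. Since 1 | 47, solutions exist.

Yes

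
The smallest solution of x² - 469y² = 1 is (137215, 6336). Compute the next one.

Solutions to x² - Dy² = 1 are generated by powers of (x₀ + y₀√D).
The next solution satisfies x₁ + y₁√469 = (x₀ + y₀√469)², giving:
x₁ = x₀² + 469y₀² = 137215² + 469·6336² = 18827956225 + 18827956224 = 37655912449
y₁ = 2x₀y₀ = 2·137215·6336 = 1738788480

Verify: 37655912449² - 469·1738788480² = 1417967742366753177601 - 1417967742366753177600 = 1 ✓

x = 37655912449, y = 1738788480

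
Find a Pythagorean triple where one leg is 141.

We need the other leg and hypotenuse such that 141² + x² = c².
Take x = 1100, c = 1109: 141² + 1100² = 19881 + 1210000 = 1229881 = 1109² ✓
Triple: (141, 1100, 1109)

(141, 1100, 1109)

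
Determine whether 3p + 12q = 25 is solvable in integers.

Step 1: Compute gcd(3, 12).
gcd(3, 12) = 3

Step 2: Check divisibility.
Does 3 divide 25? 25 = 3 x 8 + 1, so no.

By the theorem on linear Diophantine equations, 3p + 12q = 25 has integer solutions if and only if gcd(3, 12) divides 25. Since 3 does not divide 25, no solutions exist.

No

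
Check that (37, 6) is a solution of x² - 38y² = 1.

Compute x² = 37² = 1369
Compute 38y² = 38·6² = 38·36 = 1368
x² - 38y² = 1369 - 1368 = 1
Since this equals 1, (37, 6) is a solution.

Yes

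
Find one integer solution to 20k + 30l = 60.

Step 1: Check solvability.
gcd(20, 30) = 10
Since 10 divides 60, solutions exist.

Step 2: Apply extended Euclidean algorithm to find gcd.
We find integers such that 20*x0 + 30*y0 = 10

Step 3: Scale the particular solution.
Multiply by 60/10 = 6:
k = -6, l = 6

Step 4: Verify.
20*(-6) + 30*(6) = 60 = 60 ✓

k = -6, l = 6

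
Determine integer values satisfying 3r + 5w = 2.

Step 1: Check solvability.
gcd(3, 5) = 1
Since 1 divides 2, solutions exist.

Step 2: Apply extended Euclidean algorithm to find gcd.
We find integers such that 3*x0 + 5*y0 = 1

Step 3: Scale the particular solution.
Multiply by 2/1 = 2:
r = 4, w = -2

Step 4: Verify.
3*(4) + 5*(-2) = 2 = 2 ✓

r = 4, w = -2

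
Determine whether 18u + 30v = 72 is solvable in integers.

Step 1: Compute gcd(18, 30).
gcd(18, 30) = 6

Step 2: Check divisibility.
Does 6 divide 72? 72 = 6 x 12, so yes.

By the theorem on linear Diophantine equations, 18u + 30v = 72 has integer solutions if and only if gcd(18, 30) divides 72. Since 6 | 72, solutions exist.

Yes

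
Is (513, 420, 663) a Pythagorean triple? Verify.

Compute a² + b² = 513² + 420² = 263169 + 176400 = 439569
Compute c² = 663² = 439569
Since 439569 = 439569, confirmed.

Yes, it is a Pythagorean triple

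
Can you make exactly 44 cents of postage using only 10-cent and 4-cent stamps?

We need non-negative x, y with 10x + 4y = 44.
gcd(10, 4) = 2 divides 44, so integer solutions exist.
Search for a non-negative one: x = 0 gives 4y = 44 - 0 = 44, so y = 11.
Check: 10·0 + 4·11 = 44 ✓

Yes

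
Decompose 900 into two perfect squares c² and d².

We need to find integers c, d > 0 such that c² + d² = 900.
Trying c = 18: d² = 900 - 18² = 900 - 324 = 576
d = 24
Check: 18² + 24² = 324 + 576 = 900 ✓

900 = 18² + 24²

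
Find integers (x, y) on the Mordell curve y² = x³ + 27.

Try small integer x values and check whether x³ + 27 is a perfect square.
x = -3: x³ + 27 = -3³ + 27 = -27 + 27 = 0
Is 0 a perfect square? 0² = 0 ✓
So (x, y) = (-3, 0) is a solution.

x = -3, y = 0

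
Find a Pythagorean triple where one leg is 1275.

We need the other leg and hypotenuse such that 1275² + x² = c².
Take x = 1980, c = 2355: 1275² + 1980² = 1625625 + 3920400 = 5546025 = 2355² ✓
Triple: (1275, 1980, 2355)

(1275, 1980, 2355)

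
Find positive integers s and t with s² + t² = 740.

We need to find integers s, t > 0 such that s² + t² = 740.
Trying s = 8: t² = 740 - 8² = 740 - 64 = 676
t = 26
Check: 8² + 26² = 64 + 676 = 740 ✓

740 = 8² + 26²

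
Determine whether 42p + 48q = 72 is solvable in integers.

Step 1: Compute gcd(42, 48).
gcd(42, 48) = 6

Step 2: Check divisibility.
Does 6 divide 72? 72 = 6 x 12, so yes.

By the theorem on linear Diophantine equations, 42p + 48q = 72 has integer solutions if and only if gcd(42, 48) divides 72. Since 6 | 72, solutions exist.

Yes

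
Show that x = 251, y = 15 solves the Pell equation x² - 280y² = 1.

Compute x² = 251² = 63001
Compute 280y² = 280·15² = 280·225 = 63000
x² - 280y² = 63001 - 63000 = 1
Since this equals 1, (251, 15) is a solution.

Yes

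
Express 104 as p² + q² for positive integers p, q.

We need to find integers p, q > 0 such that p² + q² = 104.
Trying p = 2: q² = 104 - 2² = 104 - 4 = 100
q = 10
Check: 2² + 10² = 4 + 100 = 104 ✓

104 = 2² + 10²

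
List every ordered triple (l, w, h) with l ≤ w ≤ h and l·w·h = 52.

Iterate l from 1 to ⌊52^(1/3)⌋. For each l dividing 52, iterate w ≥ l with w dividing 52/l, and set h = 52/(l·w).
Triples found (4): (1×1×52), (1×2×26), (1×4×13), (2×2×13)

(1×1×52), (1×2×26), (1×4×13), (2×2×13)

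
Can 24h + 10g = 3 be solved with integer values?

Step 1: Compute gcd(24, 10).
gcd(24, 10) = 2

Step 2: Check divisibility.
Does 2 divide 3? 3 = 2 x 1 + 1, so no.

By the theorem on linear Diophantine equations, 24h + 10g = 3 has integer solutions if and only if gcd(24, 10) divides 3. Since 2 does not divide 3, no solutions exist.

No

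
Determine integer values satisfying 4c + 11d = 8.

Step 1: Check solvability.
gcd(4, 11) = 1
Since 1 divides 8, solutions exist.

Step 2: Apply extended Euclidean algorithm to find gcd.
We find integers such that 4*x0 + 11*y0 = 1

Step 3: Scale the particular solution.
Multiply by 8/1 = 8:
c = 24, d = -8

Step 4: Verify.
4*(24) + 11*(-8) = 8 = 8 ✓

c = 24, d = -8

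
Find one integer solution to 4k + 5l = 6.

Step 1: Check solvability.
gcd(4, 5) = 1
Since 1 divides 6, solutions exist.

Step 2: Apply extended Euclidean algorithm to find gcd.
We find integers such that 4*x0 + 5*y0 = 1

Step 3: Scale the particular solution.
Multiply by 6/1 = 6:
k = -6, l = 6

Step 4: Verify.
4*(-6) + 5*(6) = 6 = 6 ✓

k = -6, l = 6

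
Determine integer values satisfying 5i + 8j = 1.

Step 1: Check solvability.
gcd(5, 8) = 1
Since 1 divides 1, solutions exist.

Step 2: Apply extended Euclidean algorithm to find gcd.
We find integers such that 5*x0 + 8*y0 = 1

Step 3: Scale the particular solution.
Multiply by 1/1 = 1:
i = -3, j = 2

Step 4: Verify.
5*(-3) + 8*(2) = 1 = 1 ✓

i = -3, j = 2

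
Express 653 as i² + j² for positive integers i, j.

We need to find integers i, j > 0 such that i² + j² = 653.
Trying i = 13: j² = 653 - 13² = 653 - 169 = 484
j = 22
Check: 13² + 22² = 169 + 484 = 653 ✓

653 = 13² + 22²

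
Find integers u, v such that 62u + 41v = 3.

Step 1: Check solvability.
gcd(62, 41) = 1
Since 1 divides 3, solutions exist.

Step 2: Apply extended Euclidean algorithm to find gcd.
We find integers such that 62*x0 + 41*y0 = 1

Step 3: Scale the particular solution.
Multiply by 3/1 = 3:
u = 6, v = -9

Step 4: Verify.
62*(6) + 41*(-9) = 3 = 3 ✓

u = 6, v = -9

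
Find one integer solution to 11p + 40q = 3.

Step 1: Check solvability.
gcd(11, 40) = 1
Since 1 divides 3, solutions exist.

Step 2: Apply extended Euclidean algorithm to find gcd.
We find integers such that 11*x0 + 40*y0 = 1

Step 3: Scale the particular solution.
Multiply by 3/1 = 3:
p = 33, q = -9

Step 4: Verify.
11*(33) + 40*(-9) = 3 = 3 ✓

p = 33, q = -9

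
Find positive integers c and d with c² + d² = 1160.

We need to find integers c, d > 0 such that c² + d² = 1160.
Trying c = 2: d² = 1160 - 2² = 1160 - 4 = 1156
d = 34
Check: 2² + 34² = 4 + 1156 = 1160 ✓

1160 = 2² + 34²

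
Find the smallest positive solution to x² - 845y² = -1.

We need x² = 845y² - 1. Try successive y:
y = 1: x² = 845·1² - 1 = 844, not a perfect square
y = 2: x² = 845·2² - 1 = 3379, not a perfect square
y = 3: x² = 845·3² - 1 = 7604, not a perfect square
...
y = 421: x² = 845·421² - 1 = 149768644 = 12238² ✓
Check: 12238² - 845·421² = 149768644 - 149768645 = -1 ✓

x = 12238, y = 421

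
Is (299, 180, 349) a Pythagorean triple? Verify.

Compute a² + b² = 299² + 180² = 89401 + 32400 = 121801
Compute c² = 349² = 121801
Since 121801 = 121801, confirmed.

Yes, it is a Pythagorean triple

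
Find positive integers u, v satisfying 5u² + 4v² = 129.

Try small values of u and check whether (129 - 5u²)/4 is a perfect square.
u = 5: 5·5² = 125, so 4v² = 129 - 125 = 4, giving v² = 1, v = 1.
Check: 5·5² + 4·1² = 125 + 4 = 129 ✓

u = 5, v = 1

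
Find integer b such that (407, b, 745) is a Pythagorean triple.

b² = c² - a² = 745² - 407² = 555025 - 165649 = 389376
b = sqrt(389376) = 624

624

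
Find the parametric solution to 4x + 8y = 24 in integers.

Step 1: Compute gcd(4, 8) = 4.
Since 4 divides 24, solutions exist.

Step 2: Find a particular solution using extended Euclidean algorithm.
We get x₀ = 6, y₀ = 0.
Check: 4*6 + 8*0 = 24 = 24 ✓

Step 3: Write the general solution.
x = 6 + (8/4)t = 6 + 2t
y = 0 - (4/4)t = 0 - 1t
for any integer t.

x = 6 + 2t, y = 0 - 1t for integer t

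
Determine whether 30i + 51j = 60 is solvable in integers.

Step 1: Compute gcd(30, 51).
gcd(30, 51) = 3

Step 2: Check divisibility.
Does 3 divide 60? 60 = 3 x 20, so yes.

By the theorem on linear Diophantine equations, 30i + 51j = 60 has integer solutions if and only if gcd(30, 51) divides 60. Since 3 | 60, solutions exist.

Yes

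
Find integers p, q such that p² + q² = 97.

We need to find integers p, q > 0 such that p² + q² = 97.
Trying p = 4: q² = 97 - 4² = 97 - 16 = 81
q = 9
Check: 4² + 9² = 16 + 81 = 97 ✓

97 = 4² + 9²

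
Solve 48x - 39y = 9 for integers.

Step 1: Check solvability.
gcd(48, 39) = 3
Since 3 divides 9, solutions exist.

Step 2: Apply extended Euclidean algorithm to find gcd.
We find integers such that 48*x0 + 39*y0 = 3

Step 3: Scale the particular solution.
Multiply by 9/3 = 3:
x = -12, y = -15

Step 4: Verify.
48*(-12) - 39*(-15) = 9 = 9 ✓

x = -12, y = -15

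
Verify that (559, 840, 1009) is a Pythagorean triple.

Compute a² + b² = 559² + 840² = 312481 + 705600 = 1018081
Compute c² = 1009² = 1018081
Since 1018081 = 1018081, confirmed.

Yes, it is a Pythagorean triple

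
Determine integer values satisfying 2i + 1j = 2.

Step 1: Check solvability.
gcd(2, 1) = 1
Since 1 divides 2, solutions exist.

Step 2: Apply extended Euclidean algorithm to find gcd.
We find integers such that 2*x0 + 1*y0 = 1

Step 3: Scale the particular solution.
Multiply by 2/1 = 2:
i = 0, j = 2

Step 4: Verify.
2*(0) + 1*(2) = 2 = 2 ✓

i = 0, j = 2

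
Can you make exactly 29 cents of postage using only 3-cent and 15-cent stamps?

We need non-negative x, y with 3x + 15y = 29.
gcd(3, 15) = 3, and 3 does not divide 29.
No integer solutions exist, so certainly no non-negative ones.

No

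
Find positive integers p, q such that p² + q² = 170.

Search for p with 170 - p² a perfect square.
p = 1: 170 - 1² = 170 - 1 = 169 = 13² ✓
So p = 1, q = 13.

p = 1, q = 13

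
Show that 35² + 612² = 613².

Compute a² + b²:
35² + 612² = 1225 + 374544 = 375769
Compute c²:
613² = 375769
Since 375769 = 375769, it is a Pythagorean triple.

Yes, it is a Pythagorean triple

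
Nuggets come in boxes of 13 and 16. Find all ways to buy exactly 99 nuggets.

We need non-negative integers (x, y) with 13x + 16y = 99.
For each x in 0..7, check if 99 - 13x is a non-negative multiple of 16.
No x yields an integer y ≥ 0.

No solution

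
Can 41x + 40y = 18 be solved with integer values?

Step 1: Compute gcd(41, 40).
gcd(41, 40) = 1

Step 2: Check divisibility.
Does 1 divide 18? 18 = 1 x 18, so yes.

By the theorem on linear Diophantine equations, 41x + 40y = 18 has integer solutions if and only if gcd(41, 40) divides 18. Since 1 | 18, solutions exist.

Yes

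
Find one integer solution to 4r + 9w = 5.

Step 1: Check solvability.
gcd(4, 9) = 1
Since 1 divides 5, solutions exist.

Step 2: Apply extended Euclidean algorithm to find gcd.
We find integers such that 4*x0 + 9*y0 = 1

Step 3: Scale the particular solution.
Multiply by 5/1 = 5:
r = -10, w = 5

Step 4: Verify.
4*(-10) + 9*(5) = 5 = 5 ✓

r = -10, w = 5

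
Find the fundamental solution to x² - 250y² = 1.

We seek the smallest positive integers (x, y) with x² - 250y² = 1, i.e., x² = 250y² + 1.
Try successive y values:
y = 1: x² = 250·1² + 1 = 251, not a perfect square
y = 2: x² = 250·2² + 1 = 1001, not a perfect square
y = 3: x² = 250·3² + 1 = 2251, not a perfect square
... continuing the search (or via continued fractions) ...
y = 2496966: x² = 250·2496966² + 1 = 1558709801289001, x = 39480499 ✓

Verify: 39480499² - 250·2496966² = 1558709801289001 - 1558709801289000 = 1 ✓

x = 39480499, y = 2496966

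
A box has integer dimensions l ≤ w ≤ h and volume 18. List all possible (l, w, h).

Iterate l from 1 to ⌊18^(1/3)⌋. For each l dividing 18, iterate w ≥ l with w dividing 18/l, and set h = 18/(l·w).
Triples found (4): (1×1×18), (1×2×9), (1×3×6), (2×3×3)

(1×1×18), (1×2×9), (1×3×6), (2×3×3)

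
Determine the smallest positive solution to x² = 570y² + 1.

We seek the smallest positive integers (x, y) with x² - 570y² = 1, i.e., x² = 570y² + 1.
Try successive y values:
y = 1: x² = 570·1² + 1 = 571, not a perfect square
y = 2: x² = 570·2² + 1 = 2281, not a perfect square
y = 3: x² = 570·3² + 1 = 5131, not a perfect square
... continuing the search (or via continued fractions) ...
y = 8: x² = 570·8² + 1 = 36481, x = 191 ✓

Verify: 191² - 570·8² = 36481 - 36480 = 1 ✓

x = 191, y = 8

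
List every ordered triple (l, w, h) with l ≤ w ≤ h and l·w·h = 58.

Iterate l from 1 to ⌊58^(1/3)⌋. For each l dividing 58, iterate w ≥ l with w dividing 58/l, and set h = 58/(l·w).
Triples found (2): (1×1×58), (1×2×29)

(1×1×58), (1×2×29)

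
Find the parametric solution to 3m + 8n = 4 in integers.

Step 1: Compute gcd(3, 8) = 1.
Since 1 divides 4, solutions exist.

Step 2: Find a particular solution using extended Euclidean algorithm.
We get m₀ = 12, n₀ = -4.
Check: 3*12 + 8*-4 = 4 = 4 ✓

Step 3: Write the general solution.
m = 12 + (8/1)t = 12 + 8t
n = -4 - (3/1)t = -4 - 3t
for any integer t.

m = 12 + 8t, n = -4 - 3t for integer t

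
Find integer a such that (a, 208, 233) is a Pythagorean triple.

a² = c² - b² = 233² - 208² = 54289 - 43264 = 11025
a = sqrt(11025) = 105

105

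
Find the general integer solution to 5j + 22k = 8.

Step 1: Compute gcd(5, 22) = 1.
Since 1 divides 8, solutions exist.

Step 2: Find a particular solution using extended Euclidean algorithm.
We get j₀ = 72, k₀ = -16.
Check: 5*72 + 22*-16 = 8 = 8 ✓

Step 3: Write the general solution.
j = 72 + (22/1)t = 72 + 22t
k = -16 - (5/1)t = -16 - 5t
for any integer t.

j = 72 + 22t, k = -16 - 5t for integer t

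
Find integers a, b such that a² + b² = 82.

We need to find integers a, b > 0 such that a² + b² = 82.
Trying a = 1: b² = 82 - 1² = 82 - 1 = 81
b = 9
Check: 1² + 9² = 1 + 81 = 82 ✓

82 = 1² + 9²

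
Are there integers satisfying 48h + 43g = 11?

Step 1: Compute gcd(48, 43).
gcd(48, 43) = 1

Step 2: Check divisibility.
Does 1 divide 11? 11 = 1 x 11, so yes.

By the theorem on linear Diophantine equations, 48h + 43g = 11 has integer solutions if and only if gcd(48, 43) divides 11. Since 1 | 11, solutions exist.

Yes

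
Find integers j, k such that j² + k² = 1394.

We need to find integers j, k > 0 such that j² + k² = 1394.
Trying j = 5: k² = 1394 - 5² = 1394 - 25 = 1369
k = 37
Check: 5² + 37² = 25 + 1369 = 1394 ✓

1394 = 5² + 37²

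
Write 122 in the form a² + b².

We need to find integers a, b > 0 such that a² + b² = 122.
Trying a = 1: b² = 122 - 1² = 122 - 1 = 121
b = 11
Check: 1² + 11² = 1 + 121 = 122 ✓

122 = 1² + 11²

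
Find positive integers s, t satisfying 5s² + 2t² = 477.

Try small values of s and check whether (477 - 5s²)/2 is a perfect square.
s = 9: 5·9² = 405, so 2t² = 477 - 405 = 72, giving t² = 36, t = 6.
Check: 5·9² + 2·6² = 405 + 72 = 477 ✓

s = 9, t = 6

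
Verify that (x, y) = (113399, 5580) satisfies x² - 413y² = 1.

Compute x² = 113399² = 12859333201
Compute 413y² = 413·5580² = 413·31136400 = 12859333200
x² - 413y² = 12859333201 - 12859333200 = 1
Since this equals 1, (113399, 5580) is a solution.

Yes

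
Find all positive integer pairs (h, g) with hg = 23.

The positive divisors of 23 are: 1, 23.
Each divisor d gives the pair (d, 23/d):
(1, 23), (23, 1)

(1, 23), (23, 1)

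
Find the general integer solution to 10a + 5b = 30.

Step 1: Compute gcd(10, 5) = 5.
Since 5 divides 30, solutions exist.

Step 2: Find a particular solution using extended Euclidean algorithm.
We get a₀ = 0, b₀ = 6.
Check: 10*0 + 5*6 = 30 = 30 ✓

Step 3: Write the general solution.
a = 0 + (5/5)t = 0 + 1t
b = 6 - (10/5)t = 6 - 2t
for any integer t.

a = 0 + 1t, b = 6 - 2t for integer t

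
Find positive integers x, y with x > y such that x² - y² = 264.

Factor: x² - y² = (x+y)(x-y) = 264.
We need two factors of 264 with the same parity.
Use x+y = 132 and x-y = 2 (product 132·2 = 264).
Adding: 2x = 134, so x = 67.
Subtracting: 2y = 130, so y = 65.
Check: 67² - 65² = 4489 - 4225 = 264 ✓

x = 67, y = 65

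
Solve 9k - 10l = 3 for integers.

Step 1: Check solvability.
gcd(9, 10) = 1
Since 1 divides 3, solutions exist.

Step 2: Apply extended Euclidean algorithm to find gcd.
We find integers such that 9*x0 + 10*y0 = 1

Step 3: Scale the particular solution.
Multiply by 3/1 = 3:
k = -3, l = -3

Step 4: Verify.
9*(-3) - 10*(-3) = 3 = 3 ✓

k = -3, l = -3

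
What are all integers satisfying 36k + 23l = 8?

Step 1: Compute gcd(36, 23) = 1.
Since 1 divides 8, solutions exist.

Step 2: Find a particular solution using extended Euclidean algorithm.
We get k₀ = -56, l₀ = 88.
Check: 36*-56 + 23*88 = 8 = 8 ✓

Step 3: Write the general solution.
k = -56 + (23/1)t = -56 + 23t
l = 88 - (36/1)t = 88 - 36t
for any integer t.

k = -56 + 23t, l = 88 - 36t for integer t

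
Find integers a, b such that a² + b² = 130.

We need to find integers a, b > 0 such that a² + b² = 130.
Trying a = 3: b² = 130 - 3² = 130 - 9 = 121
b = 11
Check: 3² + 11² = 9 + 121 = 130 ✓

130 = 3² + 11²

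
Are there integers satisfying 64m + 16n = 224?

Step 1: Compute gcd(64, 16).
gcd(64, 16) = 16

Step 2: Check divisibility.
Does 16 divide 224? 224 = 16 x 14, so yes.

By the theorem on linear Diophantine equations, 64m + 16n = 224 has integer solutions if and only if gcd(64, 16) divides 224. Since 16 | 224, solutions exist.

Yes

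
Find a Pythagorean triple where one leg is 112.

We need the other leg and hypotenuse such that 112² + x² = c².
Take x = 15, c = 113: 112² + 15² = 12544 + 225 = 12769 = 113² ✓
Triple: (15, 112, 113)

(15, 112, 113)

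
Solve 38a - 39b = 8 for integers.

Step 1: Check solvability.
gcd(38, 39) = 1
Since 1 divides 8, solutions exist.

Step 2: Apply extended Euclidean algorithm to find gcd.
We find integers such that 38*x0 + 39*y0 = 1

Step 3: Scale the particular solution.
Multiply by 8/1 = 8:
a = -8, b = -8

Step 4: Verify.
38*(-8) - 39*(-8) = 8 = 8 ✓

a = -8, b = -8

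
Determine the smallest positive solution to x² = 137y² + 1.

We seek the smallest positive integers (x, y) with x² - 137y² = 1, i.e., x² = 137y² + 1.
Try successive y values:
y = 1: x² = 137·1² + 1 = 138, not a perfect square
y = 2: x² = 137·2² + 1 = 549, not a perfect square
y = 3: x² = 137·3² + 1 = 1234, not a perfect square
... continuing the search (or via continued fractions) ...
y = 519712: x² = 137·519712² + 1 = 37003777123329, x = 6083073 ✓

Verify: 6083073² - 137·519712² = 37003777123329 - 37003777123328 = 1 ✓

x = 6083073, y = 519712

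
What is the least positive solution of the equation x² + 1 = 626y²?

We need x² = 626y² - 1. Try successive y:
y = 1: x² = 626·1² - 1 = 625 = 25² ✓
Check: 25² - 626·1² = 625 - 626 = -1 ✓

x = 25, y = 1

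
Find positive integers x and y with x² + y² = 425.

We need to find integers x, y > 0 such that x² + y² = 425.
Trying x = 5: y² = 425 - 5² = 425 - 25 = 400
y = 20
Check: 5² + 20² = 25 + 400 = 425 ✓

425 = 5² + 20²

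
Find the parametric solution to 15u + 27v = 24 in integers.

Step 1: Compute gcd(15, 27) = 3.
Since 3 divides 24, solutions exist.

Step 2: Find a particular solution using extended Euclidean algorithm.
We get u₀ = 16, v₀ = -8.
Check: 15*16 + 27*-8 = 24 = 24 ✓

Step 3: Write the general solution.
u = 16 + (27/3)t = 16 + 9t
v = -8 - (15/3)t = -8 - 5t
for any integer t.

u = 16 + 9t, v = -8 - 5t for integer t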